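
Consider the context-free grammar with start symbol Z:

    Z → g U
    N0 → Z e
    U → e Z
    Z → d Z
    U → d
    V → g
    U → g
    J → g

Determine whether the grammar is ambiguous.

(N0, V, J are unreachable from Z, so their rules don't affect L(Z).) Restricted to the reachable nonterminals, every rule has the form A → t or A → t B, and no two rules for the same A share a first terminal. The grammar encodes a DFA — one run per string.

Unambiguous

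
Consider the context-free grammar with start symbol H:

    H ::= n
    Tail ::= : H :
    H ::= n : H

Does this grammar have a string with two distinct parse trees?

Only H is reachable from H; ignoring the rest: Right-recursive list with a separator: after each atom, whether the separator follows determines the rule. One parse per string.

Unambiguous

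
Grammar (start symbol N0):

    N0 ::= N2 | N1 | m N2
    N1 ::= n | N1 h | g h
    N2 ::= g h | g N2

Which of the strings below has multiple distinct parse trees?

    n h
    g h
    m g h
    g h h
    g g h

g h

n h: 1 tree
g h: 2 trees
m g h: 1 tree
g h h: 1 tree
g g h: 1 tree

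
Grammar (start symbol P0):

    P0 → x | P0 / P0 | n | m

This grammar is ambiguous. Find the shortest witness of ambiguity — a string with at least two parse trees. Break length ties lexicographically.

length 1: no string has ≥2 trees
length 3: no string has ≥2 trees
length 5: m / m / m has 2 parse trees

Two derivations of m / m / m:
  P0 ⇒ P0 / P0 ⇒ P0 / P0 / P0 ⇒ m / P0 / P0 ⇒ m / m / P0 ⇒ m / m / m
  P0 ⇒ P0 / P0 ⇒ m / P0 ⇒ m / P0 / P0 ⇒ m / m / P0 ⇒ m / m / m

m / m / m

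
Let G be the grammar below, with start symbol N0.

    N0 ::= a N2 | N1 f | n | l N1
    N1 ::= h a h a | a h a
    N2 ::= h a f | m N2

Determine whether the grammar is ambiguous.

Witness: a h a f

Derivation 1: N0 ⇒ a N2 ⇒ a h a f
Derivation 2: N0 ⇒ N1 f ⇒ a h a f

Two distinct leftmost derivations for the same string.

Ambiguous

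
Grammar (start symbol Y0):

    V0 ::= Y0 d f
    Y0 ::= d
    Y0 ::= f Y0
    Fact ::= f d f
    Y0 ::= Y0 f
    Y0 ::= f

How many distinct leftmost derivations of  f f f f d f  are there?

Parse trees for f f f f d f:
  [Y0 f [Y0 f [Y0 f [Y0 f [Y0 [Y0 d] f]]]]]
  [Y0 f [Y0 f [Y0 f [Y0 [Y0 f [Y0 d]] f]]]]
  [Y0 f [Y0 f [Y0 [Y0 f [Y0 f [Y0 d]]] f]]]
  [Y0 f [Y0 [Y0 f [Y0 f [Y0 f [Y0 d]]]] f]]
  [Y0 [Y0 f [Y0 f [Y0 f [Y0 f [Y0 d]]]]] f]

5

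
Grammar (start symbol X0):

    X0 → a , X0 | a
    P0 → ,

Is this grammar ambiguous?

Unambiguous

Only X0 is reachable from X0; ignoring the rest: Right-recursive list with a separator: after each atom, whether the separator follows determines the rule. One parse per string.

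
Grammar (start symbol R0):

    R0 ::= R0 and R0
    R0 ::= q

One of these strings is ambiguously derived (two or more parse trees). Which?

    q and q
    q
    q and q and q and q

q and q: 1 tree
q: 1 tree
q and q and q and q: 5 trees

q and q and q and q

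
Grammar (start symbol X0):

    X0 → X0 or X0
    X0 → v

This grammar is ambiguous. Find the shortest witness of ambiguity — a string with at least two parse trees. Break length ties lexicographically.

length 1: no string has ≥2 trees
length 3: no string has ≥2 trees
length 5: v or v or v has 2 parse trees

Two derivations of v or v or v:
  X0 ⇒ X0 or X0 ⇒ X0 or X0 or X0 ⇒ v or X0 or X0 ⇒ v or v or X0 ⇒ v or v or v
  X0 ⇒ X0 or X0 ⇒ v or X0 ⇒ v or X0 or X0 ⇒ v or v or X0 ⇒ v or v or v

v or v or v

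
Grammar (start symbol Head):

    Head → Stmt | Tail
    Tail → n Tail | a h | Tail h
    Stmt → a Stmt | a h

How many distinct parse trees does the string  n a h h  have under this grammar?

Parse trees for n a h h:
  [Head [Tail n [Tail [Tail a h] h]]]
  [Head [Tail [Tail n [Tail a h]] h]]

2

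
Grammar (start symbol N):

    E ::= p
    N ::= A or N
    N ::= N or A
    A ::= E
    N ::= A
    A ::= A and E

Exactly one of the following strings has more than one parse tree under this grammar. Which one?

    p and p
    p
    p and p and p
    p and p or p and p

p and p: 1 tree
p: 1 tree
p and p and p: 1 tree
p and p or p and p: 2 trees

p and p or p and p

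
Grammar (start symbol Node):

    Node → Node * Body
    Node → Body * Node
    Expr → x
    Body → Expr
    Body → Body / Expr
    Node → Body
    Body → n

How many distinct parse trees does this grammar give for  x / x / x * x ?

Parse trees for x / x / x * x:
  [Node [Node [Body [Body [Body [Expr x]] / [Expr x]] / [Expr x]]] * [Body [Expr x]]]
  [Node [Body [Body [Body [Expr x]] / [Expr x]] / [Expr x]] * [Node [Body [Expr x]]]]

2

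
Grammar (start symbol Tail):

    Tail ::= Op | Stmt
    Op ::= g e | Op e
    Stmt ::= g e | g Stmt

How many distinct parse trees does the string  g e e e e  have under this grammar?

1

Parse trees for g e e e e:
  [Tail [Op [Op [Op [Op g e] e] e] e]]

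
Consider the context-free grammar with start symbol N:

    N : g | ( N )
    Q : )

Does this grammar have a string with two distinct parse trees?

Only N is reachable from N; ignoring the rest: L(N) is { openⁿ atom closeⁿ : n ≥ 0 }. The bracket depth fixes n, and the derivation is forced at every step.

Unambiguous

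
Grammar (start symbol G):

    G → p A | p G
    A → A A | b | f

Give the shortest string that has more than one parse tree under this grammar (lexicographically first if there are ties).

length 2: no string has ≥2 trees
length 3: no string has ≥2 trees
length 4: p b b b has 2 parse trees

Two derivations of p b b b:
  G ⇒ p A ⇒ p A A ⇒ p A A A ⇒ p b A A ⇒ p b b A ⇒ p b b b
  G ⇒ p A ⇒ p A A ⇒ p b A ⇒ p b A A ⇒ p b b A ⇒ p b b b

p b b b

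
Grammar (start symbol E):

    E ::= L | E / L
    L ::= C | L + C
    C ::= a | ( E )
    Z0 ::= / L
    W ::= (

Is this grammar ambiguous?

Only E, L, C are reachable from E; ignoring the rest: The grammar is stratified — E handles '/' (left-recursive), L handles '+', C atoms. Each operator has a fixed associativity and precedence level, so every string has one parse.

Unambiguous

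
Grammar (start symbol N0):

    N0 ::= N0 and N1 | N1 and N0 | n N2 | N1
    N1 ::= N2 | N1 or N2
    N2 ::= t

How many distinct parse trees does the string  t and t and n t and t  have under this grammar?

3

Parse trees for t and t and n t and t:
  [N0 [N0 [N1 [N2 t]] and [N0 [N1 [N2 t]] and [N0 n [N2 t]]]] and [N1 [N2 t]]]
  [N0 [N1 [N2 t]] and [N0 [N0 [N1 [N2 t]] and [N0 n [N2 t]]] and [N1 [N2 t]]]]
  [N0 [N1 [N2 t]] and [N0 [N1 [N2 t]] and [N0 [N0 n [N2 t]] and [N1 [N2 t]]]]]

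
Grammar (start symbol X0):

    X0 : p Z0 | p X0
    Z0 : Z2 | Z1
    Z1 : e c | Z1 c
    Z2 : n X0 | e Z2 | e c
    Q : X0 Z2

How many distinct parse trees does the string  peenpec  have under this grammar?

2

Parse trees for peenpec:
  [X0 p [Z0 [Z2 e [Z2 e [Z2 n [X0 p [Z0 [Z2 e c]]]]]]]]
  [X0 p [Z0 [Z2 e [Z2 e [Z2 n [X0 p [Z0 [Z1 e c]]]]]]]]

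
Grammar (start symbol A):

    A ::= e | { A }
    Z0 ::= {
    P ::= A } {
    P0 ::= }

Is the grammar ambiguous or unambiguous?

Unambiguous

(Z0, P, P0 are unreachable from A, so their rules don't affect L(A).) Each string is a nest of matched brackets around a single atom. An opening bracket forces the recursive rule; an atom forces the base rule.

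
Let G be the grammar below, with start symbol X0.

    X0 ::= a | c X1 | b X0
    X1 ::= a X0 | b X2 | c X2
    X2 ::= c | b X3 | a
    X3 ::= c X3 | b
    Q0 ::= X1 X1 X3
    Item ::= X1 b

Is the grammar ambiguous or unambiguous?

Unambiguous

(Q0, Item are unreachable from X0, so their rules don't affect L(X0).) Restricted to the reachable nonterminals, every rule has the form A → t or A → t B, and no two rules for the same A share a first terminal. The grammar encodes a DFA — one run per string.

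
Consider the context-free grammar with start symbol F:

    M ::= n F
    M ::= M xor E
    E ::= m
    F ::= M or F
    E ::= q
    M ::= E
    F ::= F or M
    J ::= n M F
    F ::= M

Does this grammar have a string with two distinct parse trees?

Ambiguous

Witness: m or m

Derivation 1: F ⇒ M or F ⇒ E or F ⇒ m or F ⇒ m or M ⇒ m or E ⇒ m or m
Derivation 2: F ⇒ F or M ⇒ M or M ⇒ E or M ⇒ m or M ⇒ m or E ⇒ m or m

Two distinct leftmost derivations for the same string.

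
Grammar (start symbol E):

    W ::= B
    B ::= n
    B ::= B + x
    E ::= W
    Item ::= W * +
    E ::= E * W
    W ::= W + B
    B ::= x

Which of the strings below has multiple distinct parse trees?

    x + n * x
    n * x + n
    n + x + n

n + x + n

x + n * x: 1 tree
n * x + n: 1 tree
n + x + n: 2 trees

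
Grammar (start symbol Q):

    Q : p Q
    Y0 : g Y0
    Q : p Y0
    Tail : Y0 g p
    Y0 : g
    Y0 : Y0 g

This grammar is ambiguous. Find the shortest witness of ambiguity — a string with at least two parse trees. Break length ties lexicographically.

p g g

length 2: no string has ≥2 trees
length 3: p g g has 2 parse trees

Two derivations of p g g:
  Q ⇒ p Y0 ⇒ p g Y0 ⇒ p g g
  Q ⇒ p Y0 ⇒ p Y0 g ⇒ p g g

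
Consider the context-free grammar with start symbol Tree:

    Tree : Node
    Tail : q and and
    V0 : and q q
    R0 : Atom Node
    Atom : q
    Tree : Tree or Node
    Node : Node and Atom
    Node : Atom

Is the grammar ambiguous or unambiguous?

Unambiguous

(V0, Tail, R0 are unreachable from Tree, so their rules don't affect L(Tree).) The grammar is stratified — Tree handles 'or' (left-recursive), Node handles 'and', Atom atoms. Each operator has a fixed associativity and precedence level, so every string has one parse.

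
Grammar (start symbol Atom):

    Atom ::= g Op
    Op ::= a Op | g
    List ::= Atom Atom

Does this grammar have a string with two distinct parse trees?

Unambiguous

Only Atom, Op are reachable from Atom; ignoring the rest: Each reachable nonterminal has at most one production per leading terminal, and all productions are right-linear; the derivation is determined token-by-token.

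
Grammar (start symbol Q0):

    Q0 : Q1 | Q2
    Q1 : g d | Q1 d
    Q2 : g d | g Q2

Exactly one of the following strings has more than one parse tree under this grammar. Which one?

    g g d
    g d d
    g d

g d

g g d: 1 tree
g d d: 1 tree
g d: 2 trees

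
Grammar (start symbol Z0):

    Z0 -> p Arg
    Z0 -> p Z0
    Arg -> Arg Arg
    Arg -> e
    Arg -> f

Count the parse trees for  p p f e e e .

Parse trees for p p f e e e:
  [Z0 p [Z0 p [Arg [Arg f] [Arg [Arg e] [Arg [Arg e] [Arg e]]]]]]
  [Z0 p [Z0 p [Arg [Arg f] [Arg [Arg [Arg e] [Arg e]] [Arg e]]]]]
  [Z0 p [Z0 p [Arg [Arg [Arg f] [Arg e]] [Arg [Arg e] [Arg e]]]]]
  [Z0 p [Z0 p [Arg [Arg [Arg f] [Arg [Arg e] [Arg e]]] [Arg e]]]]
  [Z0 p [Z0 p [Arg [Arg [Arg [Arg f] [Arg e]] [Arg e]] [Arg e]]]]

5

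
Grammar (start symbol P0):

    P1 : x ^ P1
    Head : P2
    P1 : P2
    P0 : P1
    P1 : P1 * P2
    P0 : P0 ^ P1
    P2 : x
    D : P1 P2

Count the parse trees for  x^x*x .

3

Parse trees for x^x*x:
  [P0 [P1 x ^ [P1 [P1 [P2 x]] * [P2 x]]]]
  [P0 [P1 [P1 x ^ [P1 [P2 x]]] * [P2 x]]]
  [P0 [P0 [P1 [P2 x]]] ^ [P1 [P1 [P2 x]] * [P2 x]]]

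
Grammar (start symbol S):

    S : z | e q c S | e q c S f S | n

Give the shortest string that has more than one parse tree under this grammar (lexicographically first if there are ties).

length 1: no string has ≥2 trees
length 4: no string has ≥2 trees
length 6: no string has ≥2 trees
length 7: no string has ≥2 trees
length 9: e q c e q c n f n has 2 parse trees

Two derivations of e q c e q c n f n:
  S ⇒ e q c S ⇒ e q c e q c S f S ⇒ e q c e q c n f S ⇒ e q c e q c n f n
  S ⇒ e q c S f S ⇒ e q c e q c S f S ⇒ e q c e q c n f S ⇒ e q c e q c n f n

e q c e q c n f n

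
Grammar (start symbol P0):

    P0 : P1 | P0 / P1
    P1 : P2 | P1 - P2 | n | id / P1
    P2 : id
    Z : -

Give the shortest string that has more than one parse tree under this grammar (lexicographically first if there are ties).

length 1: no string has ≥2 trees
length 3: id / id has 2 parse trees

Two derivations of id / id:
  P0 ⇒ P1 ⇒ id / P1 ⇒ id / P2 ⇒ id / id
  P0 ⇒ P0 / P1 ⇒ P1 / P1 ⇒ P2 / P1 ⇒ id / P1 ⇒ id / P2 ⇒ id / id

id / id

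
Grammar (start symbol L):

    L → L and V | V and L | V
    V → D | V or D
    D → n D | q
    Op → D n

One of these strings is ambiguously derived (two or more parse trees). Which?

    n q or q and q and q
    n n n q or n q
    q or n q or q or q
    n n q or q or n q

n q or q and q and q

n q or q and q and q: 4 trees
n n n q or n q: 1 tree
q or n q or q or q: 1 tree
n n q or q or n q: 1 tree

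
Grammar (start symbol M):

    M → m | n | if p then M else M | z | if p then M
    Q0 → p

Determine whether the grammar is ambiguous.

Ambiguous

Witness: if p then if p then m else m

Derivation 1: M ⇒ if p then M else M ⇒ if p then if p then M else M ⇒ if p then if p then m else M ⇒ if p then if p then m else m
Derivation 2: M ⇒ if p then M ⇒ if p then if p then M else M ⇒ if p then if p then m else M ⇒ if p then if p then m else m

Two distinct leftmost derivations for the same string.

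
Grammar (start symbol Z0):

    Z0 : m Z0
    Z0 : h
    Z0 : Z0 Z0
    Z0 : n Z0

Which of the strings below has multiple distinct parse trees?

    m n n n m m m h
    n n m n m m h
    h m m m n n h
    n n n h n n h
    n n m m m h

n n n h n n h

m n n n m m m h: 1 tree
n n m n m m h: 1 tree
h m m m n n h: 1 tree
n n n h n n h: 4 trees
n n m m m h: 1 tree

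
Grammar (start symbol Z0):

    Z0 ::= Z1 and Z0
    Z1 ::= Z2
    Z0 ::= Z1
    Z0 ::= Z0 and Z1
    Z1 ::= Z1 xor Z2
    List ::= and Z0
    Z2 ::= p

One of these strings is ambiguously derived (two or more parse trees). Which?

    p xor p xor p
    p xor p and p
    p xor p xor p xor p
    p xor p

p xor p and p

p xor p xor p: 1 tree
p xor p and p: 2 trees
p xor p xor p xor p: 1 tree
p xor p: 1 tree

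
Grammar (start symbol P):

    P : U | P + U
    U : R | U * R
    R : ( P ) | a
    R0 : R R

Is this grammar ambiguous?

Unambiguous

(R0 is unreachable from P, so its rules don't affect L(P).) P → P + U | U  ;  U → U * R | R  — a left-associative chain with R at the bottom. Each string factors uniquely by precedence.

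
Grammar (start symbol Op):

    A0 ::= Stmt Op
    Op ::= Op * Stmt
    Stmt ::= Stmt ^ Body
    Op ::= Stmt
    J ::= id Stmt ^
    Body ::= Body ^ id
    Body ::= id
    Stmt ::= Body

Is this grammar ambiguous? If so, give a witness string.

Witness: id ^ id

Derivation 1: Op ⇒ Stmt ⇒ Stmt ^ Body ⇒ Body ^ Body ⇒ id ^ Body ⇒ id ^ id
Derivation 2: Op ⇒ Stmt ⇒ Body ⇒ Body ^ id ⇒ id ^ id

Two distinct leftmost derivations for the same string.

Ambiguous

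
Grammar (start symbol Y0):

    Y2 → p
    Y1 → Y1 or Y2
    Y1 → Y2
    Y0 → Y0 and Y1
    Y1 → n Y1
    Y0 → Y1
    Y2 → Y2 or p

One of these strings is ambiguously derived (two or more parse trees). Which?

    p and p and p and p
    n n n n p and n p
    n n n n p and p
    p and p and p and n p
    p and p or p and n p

p and p or p and n p

p and p and p and p: 1 tree
n n n n p and n p: 1 tree
n n n n p and p: 1 tree
p and p and p and n p: 1 tree
p and p or p and n p: 2 trees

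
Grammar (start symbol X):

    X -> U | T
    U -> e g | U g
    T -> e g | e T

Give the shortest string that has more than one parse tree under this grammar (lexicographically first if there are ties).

e g

length 2: e g has 2 parse trees

Two derivations of e g:
  X ⇒ U ⇒ e g
  X ⇒ T ⇒ e g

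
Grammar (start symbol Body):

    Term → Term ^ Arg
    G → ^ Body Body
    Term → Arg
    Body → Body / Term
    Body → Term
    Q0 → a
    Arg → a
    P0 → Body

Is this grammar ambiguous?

Only Body, Term, Arg are reachable from Body; ignoring the rest: Body → Body / Term | Term  ;  Term → Term ^ Arg | Arg  — a left-associative chain with Arg at the bottom. Each string factors uniquely by precedence.

Unambiguous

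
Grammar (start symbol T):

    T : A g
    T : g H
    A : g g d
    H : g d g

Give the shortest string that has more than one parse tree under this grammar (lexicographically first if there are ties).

g g d g

length 4: g g d g has 2 parse trees

Two derivations of g g d g:
  T ⇒ A g ⇒ g g d g
  T ⇒ g H ⇒ g g d g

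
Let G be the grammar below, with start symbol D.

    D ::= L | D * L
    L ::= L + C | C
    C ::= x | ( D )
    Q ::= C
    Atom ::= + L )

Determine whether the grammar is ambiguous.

Only D, L, C are reachable from D; ignoring the rest: D → D * L | L  ;  L → L + C | C  — a left-associative chain with C at the bottom. Each string factors uniquely by precedence.

Unambiguous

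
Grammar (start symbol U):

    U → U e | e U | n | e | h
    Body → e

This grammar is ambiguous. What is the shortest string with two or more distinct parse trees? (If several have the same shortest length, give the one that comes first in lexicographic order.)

e e

length 1: no string has ≥2 trees
length 2: e e has 2 parse trees

Two derivations of e e:
  U ⇒ U e ⇒ e e
  U ⇒ e U ⇒ e e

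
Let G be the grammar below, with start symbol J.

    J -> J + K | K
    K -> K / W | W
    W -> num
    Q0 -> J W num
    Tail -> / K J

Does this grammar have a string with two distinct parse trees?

(Q0, Tail are unreachable from J, so their rules don't affect L(J).) J → J + K | K  ;  K → K / W | W  — a left-associative chain with W at the bottom. Each string factors uniquely by precedence.

Unambiguous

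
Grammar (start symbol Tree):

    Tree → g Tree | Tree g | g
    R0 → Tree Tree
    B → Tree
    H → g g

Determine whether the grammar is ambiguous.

Witness: g g

Derivation 1: Tree ⇒ g Tree ⇒ g g
Derivation 2: Tree ⇒ Tree g ⇒ g g

Two distinct leftmost derivations for the same string.

Ambiguous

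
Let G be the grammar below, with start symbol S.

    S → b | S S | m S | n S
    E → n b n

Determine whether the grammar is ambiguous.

Ambiguous

Witness: b b b

Derivation 1: S ⇒ S S ⇒ b S ⇒ b S S ⇒ b b S ⇒ b b b
Derivation 2: S ⇒ S S ⇒ S S S ⇒ b S S ⇒ b b S ⇒ b b b

Two distinct leftmost derivations for the same string.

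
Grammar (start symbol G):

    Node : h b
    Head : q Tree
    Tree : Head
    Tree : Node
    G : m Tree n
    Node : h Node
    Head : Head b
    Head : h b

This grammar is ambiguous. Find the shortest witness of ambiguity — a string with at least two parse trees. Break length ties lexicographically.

m h b n

length 4: m h b n has 2 parse trees

Two derivations of m h b n:
  G ⇒ m Tree n ⇒ m Head n ⇒ m h b n
  G ⇒ m Tree n ⇒ m Node n ⇒ m h b n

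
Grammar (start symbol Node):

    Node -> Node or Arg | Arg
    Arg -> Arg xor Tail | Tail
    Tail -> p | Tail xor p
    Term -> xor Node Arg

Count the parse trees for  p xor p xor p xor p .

Parse trees for p xor p xor p xor p:
  [Node [Arg [Arg [Tail p]] xor [Tail [Tail [Tail p] xor p] xor p]]]
  [Node [Arg [Arg [Arg [Tail p]] xor [Tail p]] xor [Tail [Tail p] xor p]]]
  [Node [Arg [Arg [Tail [Tail p] xor p]] xor [Tail [Tail p] xor p]]]
  [Node [Arg [Arg [Arg [Tail p]] xor [Tail [Tail p] xor p]] xor [Tail p]]]
  [Node [Arg [Arg [Arg [Arg [Tail p]] xor [Tail p]] xor [Tail p]] xor [Tail p]]]
  [Node [Arg [Arg [Arg [Tail [Tail p] xor p]] xor [Tail p]] xor [Tail p]]]
  [Node [Arg [Arg [Tail [Tail [Tail p] xor p] xor p]] xor [Tail p]]]
  [Node [Arg [Tail [Tail [Tail [Tail p] xor p] xor p] xor p]]]

8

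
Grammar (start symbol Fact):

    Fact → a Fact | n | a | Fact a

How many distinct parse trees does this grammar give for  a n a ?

Parse trees for a n a:
  [Fact a [Fact [Fact n] a]]
  [Fact [Fact a [Fact n]] a]

2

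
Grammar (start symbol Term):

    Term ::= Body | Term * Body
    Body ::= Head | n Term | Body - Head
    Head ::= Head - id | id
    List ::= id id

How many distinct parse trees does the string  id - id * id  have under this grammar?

2

Parse trees for id - id * id:
  [Term [Term [Body [Head [Head id] - id]]] * [Body [Head id]]]
  [Term [Term [Body [Body [Head id]] - [Head id]]] * [Body [Head id]]]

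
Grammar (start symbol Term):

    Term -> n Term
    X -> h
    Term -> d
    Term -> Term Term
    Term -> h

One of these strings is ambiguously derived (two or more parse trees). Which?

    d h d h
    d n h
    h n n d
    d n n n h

d h d h

d h d h: 5 trees
d n h: 1 tree
h n n d: 1 tree
d n n n h: 1 tree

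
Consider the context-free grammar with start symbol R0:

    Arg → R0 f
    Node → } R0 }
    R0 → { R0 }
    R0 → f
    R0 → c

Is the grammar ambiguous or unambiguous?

Unambiguous

Only R0 is reachable from R0; ignoring the rest: Each string is a nest of matched brackets around a single atom. An opening bracket forces the recursive rule; an atom forces the base rule.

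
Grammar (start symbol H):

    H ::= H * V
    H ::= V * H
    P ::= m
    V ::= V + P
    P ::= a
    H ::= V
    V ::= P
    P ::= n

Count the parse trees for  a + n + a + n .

Parse trees for a + n + a + n:
  [H [V [V [V [V [P a]] + [P n]] + [P a]] + [P n]]]

1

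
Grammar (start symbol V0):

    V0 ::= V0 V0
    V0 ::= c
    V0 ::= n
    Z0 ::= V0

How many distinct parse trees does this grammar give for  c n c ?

Parse trees for c n c:
  [V0 [V0 c] [V0 [V0 n] [V0 c]]]
  [V0 [V0 [V0 c] [V0 n]] [V0 c]]

2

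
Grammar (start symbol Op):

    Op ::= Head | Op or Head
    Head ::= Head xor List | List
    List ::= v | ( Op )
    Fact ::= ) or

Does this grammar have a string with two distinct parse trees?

(Fact is unreachable from Op, so its rules don't affect L(Op).) Op → Op or Head | Head  ;  Head → Head xor List | List  — a left-associative chain with List at the bottom. Each string factors uniquely by precedence.

Unambiguous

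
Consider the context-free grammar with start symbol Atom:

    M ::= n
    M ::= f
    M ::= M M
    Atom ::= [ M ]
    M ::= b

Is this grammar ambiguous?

Witness: [ b b b ]

Derivation 1: Atom ⇒ [ M ] ⇒ [ M M ] ⇒ [ M M M ] ⇒ [ b M M ] ⇒ [ b b M ] ⇒ [ b b b ]
Derivation 2: Atom ⇒ [ M ] ⇒ [ M M ] ⇒ [ b M ] ⇒ [ b M M ] ⇒ [ b b M ] ⇒ [ b b b ]

Two distinct leftmost derivations for the same string.

Ambiguous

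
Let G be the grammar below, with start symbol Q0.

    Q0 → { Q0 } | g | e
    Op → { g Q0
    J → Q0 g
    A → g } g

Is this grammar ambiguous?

Unambiguous

(Op, J, A are unreachable from Q0, so their rules don't affect L(Q0).) Each string is a nest of matched brackets around a single atom. An opening bracket forces the recursive rule; an atom forces the base rule.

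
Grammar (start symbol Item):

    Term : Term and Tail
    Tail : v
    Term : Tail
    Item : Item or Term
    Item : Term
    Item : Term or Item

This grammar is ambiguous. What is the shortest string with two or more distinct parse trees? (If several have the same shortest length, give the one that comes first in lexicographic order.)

length 1: no string has ≥2 trees
length 3: v or v has 2 parse trees

Two derivations of v or v:
  Item ⇒ Item or Term ⇒ Term or Term ⇒ Tail or Term ⇒ v or Term ⇒ v or Tail ⇒ v or v
  Item ⇒ Term or Item ⇒ Tail or Item ⇒ v or Item ⇒ v or Term ⇒ v or Tail ⇒ v or v

v or v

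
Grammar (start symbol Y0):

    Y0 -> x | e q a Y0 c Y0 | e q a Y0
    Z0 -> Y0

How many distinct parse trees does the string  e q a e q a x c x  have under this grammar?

2

Parse trees for e q a e q a x c x:
  [Y0 e q a [Y0 e q a [Y0 x]] c [Y0 x]]
  [Y0 e q a [Y0 e q a [Y0 x] c [Y0 x]]]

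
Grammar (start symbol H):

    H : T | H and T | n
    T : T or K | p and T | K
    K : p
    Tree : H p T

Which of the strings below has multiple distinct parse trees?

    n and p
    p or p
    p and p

p and p

n and p: 1 tree
p or p: 1 tree
p and p: 2 trees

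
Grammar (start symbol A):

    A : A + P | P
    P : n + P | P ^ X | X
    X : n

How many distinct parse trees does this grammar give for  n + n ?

2

Parse trees for n + n:
  [A [A [P [X n]]] + [P [X n]]]
  [A [P n + [P [X n]]]]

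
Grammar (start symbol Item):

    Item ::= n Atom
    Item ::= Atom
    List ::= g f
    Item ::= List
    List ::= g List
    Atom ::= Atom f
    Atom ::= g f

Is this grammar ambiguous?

Ambiguous

Witness: g f

Derivation 1: Item ⇒ Atom ⇒ g f
Derivation 2: Item ⇒ List ⇒ g f

Two distinct leftmost derivations for the same string.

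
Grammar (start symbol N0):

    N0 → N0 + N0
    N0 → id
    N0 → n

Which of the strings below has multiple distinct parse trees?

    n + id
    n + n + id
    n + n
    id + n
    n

n + n + id

n + id: 1 tree
n + n + id: 2 trees
n + n: 1 tree
id + n: 1 tree
n: 1 tree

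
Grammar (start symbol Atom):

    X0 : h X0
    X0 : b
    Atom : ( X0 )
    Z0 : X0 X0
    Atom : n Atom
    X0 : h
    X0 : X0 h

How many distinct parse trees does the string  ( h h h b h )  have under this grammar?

Parse trees for ( h h h b h ):
  [Atom ( [X0 h [X0 h [X0 h [X0 [X0 b] h]]]] )]
  [Atom ( [X0 h [X0 h [X0 [X0 h [X0 b]] h]]] )]
  [Atom ( [X0 h [X0 [X0 h [X0 h [X0 b]]] h]] )]
  [Atom ( [X0 [X0 h [X0 h [X0 h [X0 b]]]] h] )]

4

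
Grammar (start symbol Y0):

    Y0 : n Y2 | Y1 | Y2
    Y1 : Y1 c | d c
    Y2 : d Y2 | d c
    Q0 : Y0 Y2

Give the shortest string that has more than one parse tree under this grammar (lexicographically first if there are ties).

d c

length 2: d c has 2 parse trees

Two derivations of d c:
  Y0 ⇒ Y1 ⇒ d c
  Y0 ⇒ Y2 ⇒ d c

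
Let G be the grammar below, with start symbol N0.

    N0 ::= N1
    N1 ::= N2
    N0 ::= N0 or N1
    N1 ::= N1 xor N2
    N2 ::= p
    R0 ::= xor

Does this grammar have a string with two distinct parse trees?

Unambiguous

(R0 is unreachable from N0, so its rules don't affect L(N0).) N0 → N0 or N1 | N1  ;  N1 → N1 xor N2 | N2  — a left-associative chain with N2 at the bottom. Each string factors uniquely by precedence.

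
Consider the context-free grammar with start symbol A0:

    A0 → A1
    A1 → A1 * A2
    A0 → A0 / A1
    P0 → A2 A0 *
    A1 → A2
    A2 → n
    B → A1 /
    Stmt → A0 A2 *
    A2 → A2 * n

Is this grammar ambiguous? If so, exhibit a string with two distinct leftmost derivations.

Witness: n * n

Derivation 1: A0 ⇒ A1 ⇒ A1 * A2 ⇒ A2 * A2 ⇒ n * A2 ⇒ n * n
Derivation 2: A0 ⇒ A1 ⇒ A2 ⇒ A2 * n ⇒ n * n

Two distinct leftmost derivations for the same string.

Ambiguous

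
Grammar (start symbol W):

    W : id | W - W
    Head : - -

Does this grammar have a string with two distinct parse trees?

Ambiguous

Witness: id - id - id

Derivation 1: W ⇒ W - W ⇒ id - W ⇒ id - W - W ⇒ id - id - W ⇒ id - id - id
Derivation 2: W ⇒ W - W ⇒ W - W - W ⇒ id - W - W ⇒ id - id - W ⇒ id - id - id

Two distinct leftmost derivations for the same string.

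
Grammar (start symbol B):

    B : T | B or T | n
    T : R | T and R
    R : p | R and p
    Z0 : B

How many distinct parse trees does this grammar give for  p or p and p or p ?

Parse trees for p or p and p or p:
  [B [B [B [T [R p]]] or [T [R [R p] and p]]] or [T [R p]]]
  [B [B [B [T [R p]]] or [T [T [R p]] and [R p]]] or [T [R p]]]

2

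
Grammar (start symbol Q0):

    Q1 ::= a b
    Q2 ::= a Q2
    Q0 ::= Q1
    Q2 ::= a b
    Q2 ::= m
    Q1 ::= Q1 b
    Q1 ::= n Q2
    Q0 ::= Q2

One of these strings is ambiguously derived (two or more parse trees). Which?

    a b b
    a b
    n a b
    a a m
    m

a b b: 1 tree
a b: 2 trees
n a b: 1 tree
a a m: 1 tree
m: 1 tree

a b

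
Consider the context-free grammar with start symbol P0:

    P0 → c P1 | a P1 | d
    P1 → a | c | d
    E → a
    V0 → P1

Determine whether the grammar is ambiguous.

Unambiguous

Only P0, P1 are reachable from P0; ignoring the rest: Restricted to the reachable nonterminals, every rule has the form A → t or A → t B, and no two rules for the same A share a first terminal. The grammar encodes a DFA — one run per string.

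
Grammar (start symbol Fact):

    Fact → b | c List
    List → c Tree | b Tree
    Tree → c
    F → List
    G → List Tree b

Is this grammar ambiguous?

(F, G are unreachable from Fact, so their rules don't affect L(Fact).) The reachable rules are right-linear with at most one rule per (nonterminal, next-terminal) pair. Each input token forces the next rule, so parsing is deterministic.

Unambiguous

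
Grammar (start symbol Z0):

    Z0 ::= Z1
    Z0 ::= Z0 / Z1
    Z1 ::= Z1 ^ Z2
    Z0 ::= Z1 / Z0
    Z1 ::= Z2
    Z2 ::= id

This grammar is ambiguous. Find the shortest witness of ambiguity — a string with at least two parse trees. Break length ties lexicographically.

id / id

length 1: no string has ≥2 trees
length 3: id / id has 2 parse trees

Two derivations of id / id:
  Z0 ⇒ Z0 / Z1 ⇒ Z1 / Z1 ⇒ Z2 / Z1 ⇒ id / Z1 ⇒ id / Z2 ⇒ id / id
  Z0 ⇒ Z1 / Z0 ⇒ Z2 / Z0 ⇒ id / Z0 ⇒ id / Z1 ⇒ id / Z2 ⇒ id / id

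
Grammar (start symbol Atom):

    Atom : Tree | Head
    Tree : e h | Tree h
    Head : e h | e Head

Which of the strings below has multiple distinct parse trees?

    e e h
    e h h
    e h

e e h: 1 tree
e h h: 1 tree
e h: 2 trees

e h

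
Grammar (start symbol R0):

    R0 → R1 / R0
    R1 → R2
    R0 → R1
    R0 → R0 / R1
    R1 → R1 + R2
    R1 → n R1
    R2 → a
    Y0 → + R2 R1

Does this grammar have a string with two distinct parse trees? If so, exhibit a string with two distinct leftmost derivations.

Witness: a / a

Derivation 1: R0 ⇒ R1 / R0 ⇒ R2 / R0 ⇒ a / R0 ⇒ a / R1 ⇒ a / R2 ⇒ a / a
Derivation 2: R0 ⇒ R0 / R1 ⇒ R1 / R1 ⇒ R2 / R1 ⇒ a / R1 ⇒ a / R2 ⇒ a / a

Two distinct leftmost derivations for the same string.

Ambiguous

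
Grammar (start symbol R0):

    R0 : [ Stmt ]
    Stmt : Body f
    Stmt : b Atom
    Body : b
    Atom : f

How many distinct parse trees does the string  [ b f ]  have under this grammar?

Parse trees for [ b f ]:
  [R0 [ [Stmt [Body b] f] ]]
  [R0 [ [Stmt b [Atom f]] ]]

2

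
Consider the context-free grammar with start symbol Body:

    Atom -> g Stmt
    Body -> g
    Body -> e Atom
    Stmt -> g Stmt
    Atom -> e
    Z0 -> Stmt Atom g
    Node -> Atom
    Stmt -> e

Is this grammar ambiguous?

Unambiguous

(Z0, Node are unreachable from Body, so their rules don't affect L(Body).) The reachable rules are right-linear with at most one rule per (nonterminal, next-terminal) pair. Each input token forces the next rule, so parsing is deterministic.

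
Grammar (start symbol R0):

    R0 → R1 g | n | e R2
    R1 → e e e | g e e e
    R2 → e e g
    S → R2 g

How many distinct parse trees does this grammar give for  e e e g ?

2

Parse trees for e e e g:
  [R0 [R1 e e e] g]
  [R0 e [R2 e e g]]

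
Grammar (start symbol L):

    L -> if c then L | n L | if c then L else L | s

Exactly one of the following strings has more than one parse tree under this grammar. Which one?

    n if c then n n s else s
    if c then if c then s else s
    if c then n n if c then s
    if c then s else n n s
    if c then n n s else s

if c then if c then s else s

n if c then n n s else s: 1 tree
if c then if c then s else s: 2 trees
if c then n n if c then s: 1 tree
if c then s else n n s: 1 tree
if c then n n s else s: 1 tree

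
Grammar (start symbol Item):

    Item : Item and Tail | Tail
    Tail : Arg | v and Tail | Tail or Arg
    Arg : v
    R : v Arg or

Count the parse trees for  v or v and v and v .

Parse trees for v or v and v and v:
  [Item [Item [Tail [Tail [Arg v]] or [Arg v]]] and [Tail v and [Tail [Arg v]]]]
  [Item [Item [Item [Tail [Tail [Arg v]] or [Arg v]]] and [Tail [Arg v]]] and [Tail [Arg v]]]

2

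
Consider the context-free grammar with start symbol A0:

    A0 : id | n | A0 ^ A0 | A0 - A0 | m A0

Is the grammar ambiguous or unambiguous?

Witness: m id - id

Derivation 1: A0 ⇒ A0 - A0 ⇒ m A0 - A0 ⇒ m id - A0 ⇒ m id - id
Derivation 2: A0 ⇒ m A0 ⇒ m A0 - A0 ⇒ m id - A0 ⇒ m id - id

Two distinct leftmost derivations for the same string.

Ambiguous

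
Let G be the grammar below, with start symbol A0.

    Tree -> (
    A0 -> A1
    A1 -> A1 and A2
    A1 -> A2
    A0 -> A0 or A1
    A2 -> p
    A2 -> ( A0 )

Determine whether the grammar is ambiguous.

(Tree is unreachable from A0, so its rules don't affect L(A0).) The grammar is stratified — A0 handles 'or' (left-recursive), A1 handles 'and', A2 atoms. Each operator has a fixed associativity and precedence level, so every string has one parse.

Unambiguous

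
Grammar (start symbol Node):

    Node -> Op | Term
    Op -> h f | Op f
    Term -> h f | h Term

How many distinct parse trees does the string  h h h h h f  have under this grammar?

1

Parse trees for h h h h h f:
  [Node [Term h [Term h [Term h [Term h [Term h f]]]]]]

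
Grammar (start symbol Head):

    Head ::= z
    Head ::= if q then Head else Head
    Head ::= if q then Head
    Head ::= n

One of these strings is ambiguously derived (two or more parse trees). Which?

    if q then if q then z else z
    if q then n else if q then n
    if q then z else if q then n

if q then if q then z else z

if q then if q then z else z: 2 trees
if q then n else if q then n: 1 tree
if q then z else if q then n: 1 tree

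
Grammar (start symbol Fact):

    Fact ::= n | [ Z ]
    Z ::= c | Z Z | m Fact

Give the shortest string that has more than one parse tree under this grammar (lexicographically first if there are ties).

[ c c c ]

length 1: no string has ≥2 trees
length 3: no string has ≥2 trees
length 4: no string has ≥2 trees
length 5: [ c c c ] has 2 parse trees

Two derivations of [ c c c ]:
  Fact ⇒ [ Z ] ⇒ [ Z Z ] ⇒ [ c Z ] ⇒ [ c Z Z ] ⇒ [ c c Z ] ⇒ [ c c c ]
  Fact ⇒ [ Z ] ⇒ [ Z Z ] ⇒ [ Z Z Z ] ⇒ [ c Z Z ] ⇒ [ c c Z ] ⇒ [ c c c ]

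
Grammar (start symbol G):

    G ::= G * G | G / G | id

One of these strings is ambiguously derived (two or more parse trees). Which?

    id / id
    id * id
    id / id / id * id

id / id / id * id

id / id: 1 tree
id * id: 1 tree
id / id / id * id: 5 trees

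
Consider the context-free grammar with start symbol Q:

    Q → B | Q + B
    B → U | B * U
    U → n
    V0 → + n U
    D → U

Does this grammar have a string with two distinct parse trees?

Only Q, B, U are reachable from Q; ignoring the rest: This is a standard precedence ladder (Q over B over U), with each level left-recursive on its own operator ('+' at Q, '*' at B). That structure is LR(1), hence unambiguous.

Unambiguous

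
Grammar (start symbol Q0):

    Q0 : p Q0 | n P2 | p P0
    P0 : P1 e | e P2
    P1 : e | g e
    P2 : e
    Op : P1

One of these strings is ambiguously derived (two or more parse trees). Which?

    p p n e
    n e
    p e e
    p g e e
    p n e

p e e

p p n e: 1 tree
n e: 1 tree
p e e: 2 trees
p g e e: 1 tree
p n e: 1 tree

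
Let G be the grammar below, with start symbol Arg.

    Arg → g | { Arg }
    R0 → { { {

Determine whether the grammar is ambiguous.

Only Arg is reachable from Arg; ignoring the rest: Each string is a nest of matched brackets around a single atom. An opening bracket forces the recursive rule; an atom forces the base rule.

Unambiguous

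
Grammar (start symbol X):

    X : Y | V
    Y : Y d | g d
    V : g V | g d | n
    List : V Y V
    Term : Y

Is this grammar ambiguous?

Ambiguous

Witness: g d

Derivation 1: X ⇒ Y ⇒ g d
Derivation 2: X ⇒ V ⇒ g d

Two distinct leftmost derivations for the same string.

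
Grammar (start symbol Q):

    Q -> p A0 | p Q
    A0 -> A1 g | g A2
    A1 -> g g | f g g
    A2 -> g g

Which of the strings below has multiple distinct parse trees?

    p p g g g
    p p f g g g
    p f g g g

p p g g g

p p g g g: 2 trees
p p f g g g: 1 tree
p f g g g: 1 tree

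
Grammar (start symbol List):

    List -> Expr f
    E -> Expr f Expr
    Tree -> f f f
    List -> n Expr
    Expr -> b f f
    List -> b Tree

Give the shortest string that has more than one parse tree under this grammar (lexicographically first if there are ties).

length 4: b f f f has 2 parse trees

Two derivations of b f f f:
  List ⇒ Expr f ⇒ b f f f
  List ⇒ b Tree ⇒ b f f f

b f f f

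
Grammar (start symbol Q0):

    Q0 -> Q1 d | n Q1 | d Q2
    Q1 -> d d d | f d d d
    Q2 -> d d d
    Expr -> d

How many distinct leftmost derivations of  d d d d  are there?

2

Parse trees for d d d d:
  [Q0 [Q1 d d d] d]
  [Q0 d [Q2 d d d]]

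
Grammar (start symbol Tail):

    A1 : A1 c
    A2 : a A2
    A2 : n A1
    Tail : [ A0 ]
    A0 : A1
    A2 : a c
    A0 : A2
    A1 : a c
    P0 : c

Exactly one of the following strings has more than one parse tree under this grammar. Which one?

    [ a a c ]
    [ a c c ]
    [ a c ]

[ a c ]

[ a a c ]: 1 tree
[ a c c ]: 1 tree
[ a c ]: 2 trees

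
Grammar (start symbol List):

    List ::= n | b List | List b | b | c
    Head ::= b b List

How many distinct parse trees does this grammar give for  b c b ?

Parse trees for b c b:
  [List b [List [List c] b]]
  [List [List b [List c]] b]

2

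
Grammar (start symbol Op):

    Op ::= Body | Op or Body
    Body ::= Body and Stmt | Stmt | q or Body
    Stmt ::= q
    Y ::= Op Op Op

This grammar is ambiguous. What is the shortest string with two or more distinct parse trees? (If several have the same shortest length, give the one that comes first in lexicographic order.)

length 1: no string has ≥2 trees
length 3: q or q has 2 parse trees

Two derivations of q or q:
  Op ⇒ Body ⇒ q or Body ⇒ q or Stmt ⇒ q or q
  Op ⇒ Op or Body ⇒ Body or Body ⇒ Stmt or Body ⇒ q or Body ⇒ q or Stmt ⇒ q or q

q or q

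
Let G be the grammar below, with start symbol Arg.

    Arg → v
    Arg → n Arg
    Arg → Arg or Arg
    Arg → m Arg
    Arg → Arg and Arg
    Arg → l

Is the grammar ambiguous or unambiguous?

Ambiguous

Witness: m l and l

Derivation 1: Arg ⇒ m Arg ⇒ m Arg and Arg ⇒ m l and Arg ⇒ m l and l
Derivation 2: Arg ⇒ Arg and Arg ⇒ m Arg and Arg ⇒ m l and Arg ⇒ m l and l

Two distinct leftmost derivations for the same string.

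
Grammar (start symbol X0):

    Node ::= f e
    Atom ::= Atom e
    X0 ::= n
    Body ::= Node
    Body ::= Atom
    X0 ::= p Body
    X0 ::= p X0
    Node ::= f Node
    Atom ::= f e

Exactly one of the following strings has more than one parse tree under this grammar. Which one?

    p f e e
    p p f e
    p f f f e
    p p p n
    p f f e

p f e e: 1 tree
p p f e: 2 trees
p f f f e: 1 tree
p p p n: 1 tree
p f f e: 1 tree

p p f e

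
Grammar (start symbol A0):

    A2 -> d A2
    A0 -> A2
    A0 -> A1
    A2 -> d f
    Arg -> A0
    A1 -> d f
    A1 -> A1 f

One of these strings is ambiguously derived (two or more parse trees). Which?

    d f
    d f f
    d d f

d f

d f: 2 trees
d f f: 1 tree
d d f: 1 tree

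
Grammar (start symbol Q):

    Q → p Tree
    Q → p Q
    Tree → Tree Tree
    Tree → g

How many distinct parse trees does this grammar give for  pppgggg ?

Parse trees for pppgggg:
  [Q p [Q p [Q p [Tree [Tree g] [Tree [Tree g] [Tree [Tree g] [Tree g]]]]]]]
  [Q p [Q p [Q p [Tree [Tree g] [Tree [Tree [Tree g] [Tree g]] [Tree g]]]]]]
  [Q p [Q p [Q p [Tree [Tree [Tree g] [Tree g]] [Tree [Tree g] [Tree g]]]]]]
  [Q p [Q p [Q p [Tree [Tree [Tree g] [Tree [Tree g] [Tree g]]] [Tree g]]]]]
  [Q p [Q p [Q p [Tree [Tree [Tree [Tree g] [Tree g]] [Tree g]] [Tree g]]]]]

5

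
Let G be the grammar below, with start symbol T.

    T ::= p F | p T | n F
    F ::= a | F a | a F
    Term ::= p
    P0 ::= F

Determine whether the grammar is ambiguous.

Witness: n a a

Derivation 1: T ⇒ n F ⇒ n F a ⇒ n a a
Derivation 2: T ⇒ n F ⇒ n a F ⇒ n a a

Two distinct leftmost derivations for the same string.

Ambiguous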